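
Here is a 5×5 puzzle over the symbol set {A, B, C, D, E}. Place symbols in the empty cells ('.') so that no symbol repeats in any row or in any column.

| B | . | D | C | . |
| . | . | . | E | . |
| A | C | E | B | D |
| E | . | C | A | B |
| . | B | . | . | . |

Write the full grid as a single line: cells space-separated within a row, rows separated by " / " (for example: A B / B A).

(r4,c2) = D
(r5,c3) = A
(r5,c4) = D
(r2,c2) = A
(r2,c3) = B
(r2,c5) = C
(r5,c1) = C
(r5,c5) = E
(r1,c2) = E
(r1,c5) = A
(r2,c1) = D

B E D C A / D A B E C / A C E B D / E D C A B / C B A D E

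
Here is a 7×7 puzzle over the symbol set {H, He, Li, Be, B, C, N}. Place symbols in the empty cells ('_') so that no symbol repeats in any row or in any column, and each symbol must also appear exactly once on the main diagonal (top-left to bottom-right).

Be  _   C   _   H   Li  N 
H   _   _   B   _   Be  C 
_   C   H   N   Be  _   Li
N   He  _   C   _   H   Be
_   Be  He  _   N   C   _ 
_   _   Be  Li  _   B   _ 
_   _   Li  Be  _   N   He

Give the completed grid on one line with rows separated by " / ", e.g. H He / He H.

row 1 has {H,Li,Be,C,N}; column 2 has {He,Be,C} — only B is left for (r1,c2).
row 1 has {H,Li,Be,B,C,N}; column 4 has {Li,Be,B,C,N} — only He is left for (r1,c4).
row 2 has {H,Be,B,C}; column 2 has {He,Be,B,C}; the diagonal has {H,He,Be,B,C,N} — only Li is left for (r2,c2).
row 2 has {H,Li,Be,B,C}; column 3 has {H,He,Li,Be,C} — only N is left for (r2,c3).
row 2 has {H,Li,Be,B,C,N}; column 5 has {H,Be,N} — only He is left for (r2,c5).
row 3 has {H,Li,Be,C,N}; column 6 has {H,Li,Be,B,C,N} — only He is left for (r3,c6).
row 4 has {H,He,Be,C,N}; column 3 has {H,He,Li,Be,C,N} — only B is left for (r4,c3).
row 4 has {H,He,Be,B,C,N}; column 5 has {H,He,Be,N} — only Li is left for (r4,c5).
row 5 has {He,Be,C,N}; column 4 has {He,Li,Be,B,C,N} — only H is left for (r5,c4).
row 5 has {H,He,Be,C,N}; column 7 has {He,Li,Be,C,N} — only B is left for (r5,c7).
row 6 has {Li,Be,B}; column 5 has {H,He,Li,Be,N} — only C is left for (r6,c5).
row 6 has {Li,Be,B,C}; column 7 has {He,Li,Be,B,C,N} — only H is left for (r6,c7).
row 7 has {He,Li,Be,N}; column 2 has {He,Li,Be,B,C} — only H is left for (r7,c2).
row 7 has {H,He,Li,Be,N}; column 5 has {H,He,Li,Be,C,N} — only B is left for (r7,c5).
row 3 has {H,He,Li,Be,C,N}; column 1 has {H,Be,N} — only B is left for (r3,c1).
row 5 has {H,He,Be,B,C,N}; column 1 has {H,Be,B,N} — only Li is left for (r5,c1).
row 6 has {H,Li,Be,B,C}; column 1 has {H,Li,Be,B,N} — only He is left for (r6,c1).
row 6 has {H,He,Li,Be,B,C}; column 2 has {H,He,Li,Be,B,C} — only N is left for (r6,c2).
row 7 has {H,He,Li,Be,B,N}; column 1 has {H,He,Li,Be,B,N} — only C is left for (r7,c1).

Be B C He H Li N / H Li N B He Be C / B C H N Be He Li / N He B C Li H Be / Li Be He H N C B / He N Be Li C B H / C H Li Be B N He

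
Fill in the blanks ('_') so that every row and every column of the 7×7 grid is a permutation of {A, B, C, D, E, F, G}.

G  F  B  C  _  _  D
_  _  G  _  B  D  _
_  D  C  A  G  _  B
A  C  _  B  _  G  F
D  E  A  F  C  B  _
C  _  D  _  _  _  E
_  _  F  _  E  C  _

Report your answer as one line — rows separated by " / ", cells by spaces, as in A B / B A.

(r1,c5) = A
(r1,c6) = E
(r2,c2) = A
(r2,c4) = E
(r2,c7) = C
(r3,c6) = F
(r4,c3) = E
(r4,c5) = D
(r5,c7) = G
(r6,c4) = G
(r6,c5) = F
(r6,c6) = A
(r7,c1) = B
(r7,c2) = G
(r7,c4) = D
(r7,c7) = A
(r2,c1) = F
(r3,c1) = E
(r6,c2) = B

G F B C A E D / F A G E B D C / E D C A G F B / A C E B D G F / D E A F C B G / C B D G F A E / B G F D E C A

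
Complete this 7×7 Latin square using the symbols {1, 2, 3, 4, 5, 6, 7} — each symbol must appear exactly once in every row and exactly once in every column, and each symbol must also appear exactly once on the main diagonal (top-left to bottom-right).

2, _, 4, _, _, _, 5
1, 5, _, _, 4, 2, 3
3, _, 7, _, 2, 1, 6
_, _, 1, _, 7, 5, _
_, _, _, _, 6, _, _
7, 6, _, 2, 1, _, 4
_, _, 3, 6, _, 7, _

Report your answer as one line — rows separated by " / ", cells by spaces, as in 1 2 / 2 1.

(r1,c5) = 3
(r1,c6) = 6
(r2,c3) = 6
(r2,c4) = 7
(r3,c2) = 4
(r3,c4) = 5
(r4,c7) = 2
(r6,c3) = 5
(r6,c6) = 3
(r7,c5) = 5
(r7,c7) = 1
(r1,c4) = 1
(r4,c2) = 3
(r4,c4) = 4
(r5,c3) = 2
(r5,c4) = 3
(r5,c6) = 4
(r5,c7) = 7
(r7,c1) = 4
(r7,c2) = 2
(r1,c2) = 7
(r4,c1) = 6
(r5,c1) = 5
(r5,c2) = 1

2 7 4 1 3 6 5 / 1 5 6 7 4 2 3 / 3 4 7 5 2 1 6 / 6 3 1 4 7 5 2 / 5 1 2 3 6 4 7 / 7 6 5 2 1 3 4 / 4 2 3 6 5 7 1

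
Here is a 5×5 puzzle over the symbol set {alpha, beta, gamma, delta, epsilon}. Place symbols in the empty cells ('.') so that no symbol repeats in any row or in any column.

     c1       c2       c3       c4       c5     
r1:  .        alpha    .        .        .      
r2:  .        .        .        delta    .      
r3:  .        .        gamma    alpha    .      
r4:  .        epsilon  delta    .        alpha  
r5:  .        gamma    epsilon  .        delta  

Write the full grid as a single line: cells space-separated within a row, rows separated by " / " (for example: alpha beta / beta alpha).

delta alpha beta epsilon gamma / gamma beta alpha delta epsilon / epsilon delta gamma alpha beta / beta epsilon delta gamma alpha / alpha gamma epsilon beta delta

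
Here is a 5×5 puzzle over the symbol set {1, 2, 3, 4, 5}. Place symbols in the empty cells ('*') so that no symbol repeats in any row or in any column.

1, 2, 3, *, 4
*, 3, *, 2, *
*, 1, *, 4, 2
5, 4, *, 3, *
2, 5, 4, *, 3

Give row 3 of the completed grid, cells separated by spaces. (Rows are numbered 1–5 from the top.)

3 1 5 4 2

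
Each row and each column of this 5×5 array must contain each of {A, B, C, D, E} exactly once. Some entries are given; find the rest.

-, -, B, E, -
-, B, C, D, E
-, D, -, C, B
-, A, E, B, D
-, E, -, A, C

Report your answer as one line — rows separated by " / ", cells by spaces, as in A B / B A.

(r1,c2): row 1 has {B,E}; column 2 has {A,B,D,E}, so it must be C.
(r1,c5): row 1 has {B,C,E}; column 5 has {B,C,D,E}, so it must be A.
(r2,c1): row 2 has {B,C,D,E}; column 1 is empty so far, so it must be A.
(r3,c1): row 3 has {B,C,D}; column 1 has {A}, so it must be E.
(r3,c3): row 3 has {B,C,D,E}; column 3 has {B,C,E}, so it must be A.
(r4,c1): row 4 has {A,B,D,E}; column 1 has {A,E}, so it must be C.
(r5,c3): row 5 has {A,C,E}; column 3 has {A,B,C,E}, so it must be D.
(r1,c1): row 1 has {A,B,C,E}; column 1 has {A,C,E}, so it must be D.
(r5,c1): row 5 has {A,C,D,E}; column 1 has {A,C,D,E}, so it must be B.

D C B E A / A B C D E / E D A C B / C A E B D / B E D A C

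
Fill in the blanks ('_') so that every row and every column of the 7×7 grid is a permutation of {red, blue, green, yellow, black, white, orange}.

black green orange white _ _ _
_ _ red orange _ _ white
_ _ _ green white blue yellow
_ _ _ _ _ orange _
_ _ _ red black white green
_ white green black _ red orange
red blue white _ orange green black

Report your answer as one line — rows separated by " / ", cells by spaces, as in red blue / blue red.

(r1,c6) = yellow
(r2,c6) = black
(r3,c1) = orange
(r3,c3) = black
(r7,c4) = yellow
(r2,c2) = yellow
(r3,c2) = red
(r4,c2) = black
(r4,c4) = blue
(r4,c7) = red
(r5,c2) = orange
(r1,c7) = blue
(r4,c3) = yellow
(r4,c5) = green
(r5,c3) = blue
(r1,c5) = red
(r2,c5) = blue
(r4,c1) = white
(r5,c1) = yellow
(r6,c1) = blue
(r6,c5) = yellow
(r2,c1) = green

black green orange white red yellow blue / green yellow red orange blue black white / orange red black green white blue yellow / white black yellow blue green orange red / yellow orange blue red black white green / blue white green black yellow red orange / red blue white yellow orange green black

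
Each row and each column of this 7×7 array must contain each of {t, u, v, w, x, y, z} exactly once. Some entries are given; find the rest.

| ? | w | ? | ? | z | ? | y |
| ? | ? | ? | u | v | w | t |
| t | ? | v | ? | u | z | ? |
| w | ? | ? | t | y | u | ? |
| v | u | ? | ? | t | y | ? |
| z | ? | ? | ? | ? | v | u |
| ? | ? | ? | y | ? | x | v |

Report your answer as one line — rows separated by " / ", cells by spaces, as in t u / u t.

x w u v z t y / y x z u v w t / t y v x u z w / w v x t y u z / v u w z t y x / z t y w x v u / u z t y w x v

(r1,c6): row 1 has {w,y,z}; column 6 has {u,v,w,x,y,z}, so it must be t.
(r7,c1): row 7 has {v,x,y}; column 1 has {t,v,w,z}, so it must be u.
(r7,c5): row 7 has {u,v,x,y}; column 5 has {t,u,v,y,z}, so it must be w.
(r1,c1): row 1 has {t,w,y,z}; column 1 has {t,u,v,w,z}, so it must be x.
(r1,c3): row 1 has {t,w,x,y,z}; column 3 has {v}, so it must be u.
(r1,c4): row 1 has {t,u,w,x,y,z}; column 4 has {t,u,y}, so it must be v.
(r2,c1): row 2 has {t,u,v,w}; column 1 has {t,u,v,w,x,z}, so it must be y.
(r6,c5): row 6 has {u,v,z}; column 5 has {t,u,v,w,y,z}, so it must be x.
(r6,c4): row 6 has {u,v,x,z}; column 4 has {t,u,v,y}, so it must be w.
(r3,c4): row 3 has {t,u,v,z}; column 4 has {t,u,v,w,y}, so it must be x.
(r3,c7): row 3 has {t,u,v,x,z}; column 7 has {t,u,v,y}, so it must be w.
(r5,c4): row 5 has {t,u,v,y}; column 4 has {t,u,v,w,x,y}, so it must be z.
(r5,c7): row 5 has {t,u,v,y,z}; column 7 has {t,u,v,w,y}, so it must be x.
(r3,c2): row 3 has {t,u,v,w,x,z}; column 2 has {u,w}, so it must be y.
(r4,c7): row 4 has {t,u,w,y}; column 7 has {t,u,v,w,x,y}, so it must be z.
(r5,c3): row 5 has {t,u,v,x,y,z}; column 3 has {u,v}, so it must be w.
(r6,c2): row 6 has {u,v,w,x,z}; column 2 has {u,w,y}, so it must be t.
(r6,c3): row 6 has {t,u,v,w,x,z}; column 3 has {u,v,w}, so it must be y.
(r7,c2): row 7 has {u,v,w,x,y}; column 2 has {t,u,w,y}, so it must be z.
(r7,c3): row 7 has {u,v,w,x,y,z}; column 3 has {u,v,w,y}, so it must be t.
(r2,c2): row 2 has {t,u,v,w,y}; column 2 has {t,u,w,y,z}, so it must be x.
(r2,c3): row 2 has {t,u,v,w,x,y}; column 3 has {t,u,v,w,y}, so it must be z.
(r4,c2): row 4 has {t,u,w,y,z}; column 2 has {t,u,w,x,y,z}, so it must be v.
(r4,c3): row 4 has {t,u,v,w,y,z}; column 3 has {t,u,v,w,y,z}, so it must be x.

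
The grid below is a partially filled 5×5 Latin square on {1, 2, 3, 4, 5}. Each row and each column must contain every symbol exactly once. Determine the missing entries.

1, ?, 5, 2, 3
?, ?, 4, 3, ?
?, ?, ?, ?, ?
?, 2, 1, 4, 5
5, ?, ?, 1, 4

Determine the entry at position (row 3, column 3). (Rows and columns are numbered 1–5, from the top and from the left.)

3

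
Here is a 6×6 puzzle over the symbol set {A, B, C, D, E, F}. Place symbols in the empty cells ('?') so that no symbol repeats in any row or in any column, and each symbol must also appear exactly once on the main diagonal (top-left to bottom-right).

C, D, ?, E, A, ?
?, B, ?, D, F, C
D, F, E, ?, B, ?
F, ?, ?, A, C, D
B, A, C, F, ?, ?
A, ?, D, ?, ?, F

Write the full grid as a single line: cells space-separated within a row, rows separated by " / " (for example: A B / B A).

C D F E A B / E B A D F C / D F E C B A / F E B A C D / B A C F D E / A C D B E F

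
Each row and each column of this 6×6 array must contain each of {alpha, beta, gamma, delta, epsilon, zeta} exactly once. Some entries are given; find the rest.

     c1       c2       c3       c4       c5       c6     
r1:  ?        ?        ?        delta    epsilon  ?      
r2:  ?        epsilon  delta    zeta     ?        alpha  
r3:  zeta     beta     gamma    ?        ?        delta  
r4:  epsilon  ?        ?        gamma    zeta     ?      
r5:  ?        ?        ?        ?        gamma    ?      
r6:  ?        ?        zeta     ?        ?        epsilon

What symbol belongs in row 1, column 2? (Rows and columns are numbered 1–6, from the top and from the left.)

zeta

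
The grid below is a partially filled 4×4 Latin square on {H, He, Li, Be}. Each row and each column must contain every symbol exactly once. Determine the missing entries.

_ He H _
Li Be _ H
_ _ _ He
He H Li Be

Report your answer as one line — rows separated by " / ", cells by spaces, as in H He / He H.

Be He H Li / Li Be He H / H Li Be He / He H Li Be

Cell (r1,c1): row 1 has {H,He}; column 1 has {He,Li} → Be.
Cell (r1,c4): row 1 has {H,He,Be}; column 4 has {H,He,Be} → Li.
Cell (r2,c3): row 2 has {H,Li,Be}; column 3 has {H,Li} → He.
Cell (r3,c1): row 3 has {He}; column 1 has {He,Li,Be} → H.
Cell (r3,c2): row 3 has {H,He}; column 2 has {H,He,Be} → Li.
Cell (r3,c3): row 3 has {H,He,Li}; column 3 has {H,He,Li} → Be.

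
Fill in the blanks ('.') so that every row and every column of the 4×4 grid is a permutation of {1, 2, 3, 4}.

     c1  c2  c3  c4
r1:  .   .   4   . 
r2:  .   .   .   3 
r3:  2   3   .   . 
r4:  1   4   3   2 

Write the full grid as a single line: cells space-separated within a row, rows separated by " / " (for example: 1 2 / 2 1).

3 2 4 1 / 4 1 2 3 / 2 3 1 4 / 1 4 3 2

(r1,c1): row 1 has {4}; column 1 has {1,2}, so it must be 3.
(r1,c4): row 1 has {3,4}; column 4 has {2,3}, so it must be 1.
(r2,c1): row 2 has {3}; column 1 has {1,2,3}, so it must be 4.
(r3,c3): row 3 has {2,3}; column 3 has {3,4}, so it must be 1.
(r3,c4): row 3 has {1,2,3}; column 4 has {1,2,3}, so it must be 4.
(r1,c2): row 1 has {1,3,4}; column 2 has {3,4}, so it must be 2.
(r2,c2): row 2 has {3,4}; column 2 has {2,3,4}, so it must be 1.
(r2,c3): row 2 has {1,3,4}; column 3 has {1,3,4}, so it must be 2.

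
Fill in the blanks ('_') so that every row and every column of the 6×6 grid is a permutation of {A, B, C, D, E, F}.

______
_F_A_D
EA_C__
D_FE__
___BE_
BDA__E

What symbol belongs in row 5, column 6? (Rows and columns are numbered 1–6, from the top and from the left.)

A

(r2,c1): row 2 has {A,D,F}; column 1 has {B,D,E}, so it must be C.
(r2,c5): row 2 has {A,C,D,F}; column 5 has {E}, so it must be B.
(r5,c2): row 5 has {B,E}; column 2 has {A,D,F}, so it must be C.
(r5,c3): row 5 has {B,C,E}; column 3 has {A,F}, so it must be D.
(r6,c4): row 6 has {A,B,D,E}; column 4 has {A,B,C,E}, so it must be F.
(r6,c5): row 6 has {A,B,D,E,F}; column 5 has {B,E}, so it must be C.
(r1,c4): row 1 is empty so far; column 4 has {A,B,C,E,F}, so it must be D.
(r2,c3): row 2 has {A,B,C,D,F}; column 3 has {A,D,F}, so it must be E.
(r3,c3): row 3 has {A,C,E}; column 3 has {A,D,E,F}, so it must be B.
(r3,c6): row 3 has {A,B,C,E}; column 6 has {D,E}, so it must be F.
(r4,c2): row 4 has {D,E,F}; column 2 has {A,C,D,F}, so it must be B.
(r4,c5): row 4 has {B,D,E,F}; column 5 has {B,C,E}, so it must be A.
(r4,c6): row 4 has {A,B,D,E,F}; column 6 has {D,E,F}, so it must be C.
(r5,c6): row 5 has {B,C,D,E}; column 6 has {C,D,E,F}, so it must be A.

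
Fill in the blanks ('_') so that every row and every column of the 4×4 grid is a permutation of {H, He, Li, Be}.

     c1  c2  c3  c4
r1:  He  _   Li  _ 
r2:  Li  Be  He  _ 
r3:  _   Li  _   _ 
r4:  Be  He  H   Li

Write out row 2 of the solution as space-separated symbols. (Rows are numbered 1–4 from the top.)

Li Be He H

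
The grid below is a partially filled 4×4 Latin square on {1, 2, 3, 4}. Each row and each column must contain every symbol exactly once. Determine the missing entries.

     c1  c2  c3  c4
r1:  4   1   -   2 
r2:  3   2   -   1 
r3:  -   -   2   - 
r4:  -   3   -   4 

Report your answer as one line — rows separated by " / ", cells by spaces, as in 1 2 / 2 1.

4 1 3 2 / 3 2 4 1 / 1 4 2 3 / 2 3 1 4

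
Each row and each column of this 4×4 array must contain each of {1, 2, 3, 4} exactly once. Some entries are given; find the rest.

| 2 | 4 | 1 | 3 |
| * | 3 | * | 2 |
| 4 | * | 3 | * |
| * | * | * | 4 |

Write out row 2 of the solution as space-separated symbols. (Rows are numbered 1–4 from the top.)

1 3 4 2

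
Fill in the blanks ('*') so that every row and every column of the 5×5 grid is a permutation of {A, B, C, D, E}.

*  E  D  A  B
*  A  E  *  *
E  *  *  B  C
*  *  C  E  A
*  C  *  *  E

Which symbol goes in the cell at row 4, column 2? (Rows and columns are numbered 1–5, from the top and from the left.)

B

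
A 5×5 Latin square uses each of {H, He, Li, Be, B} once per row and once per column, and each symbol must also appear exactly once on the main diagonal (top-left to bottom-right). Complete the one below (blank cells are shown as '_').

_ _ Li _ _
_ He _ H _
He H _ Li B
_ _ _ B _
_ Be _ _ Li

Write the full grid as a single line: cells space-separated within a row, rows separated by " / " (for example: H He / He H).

H B Li Be He / Li He B H Be / He H Be Li B / Be Li He B H / B Be H He Li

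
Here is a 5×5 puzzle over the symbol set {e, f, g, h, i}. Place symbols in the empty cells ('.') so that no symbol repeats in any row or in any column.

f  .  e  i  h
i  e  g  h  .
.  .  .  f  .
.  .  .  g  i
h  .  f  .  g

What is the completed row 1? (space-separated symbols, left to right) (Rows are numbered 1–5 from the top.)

f g e i h

row 1 has {e,f,h,i}; column 2 has {e} — only g is left for (r1,c2).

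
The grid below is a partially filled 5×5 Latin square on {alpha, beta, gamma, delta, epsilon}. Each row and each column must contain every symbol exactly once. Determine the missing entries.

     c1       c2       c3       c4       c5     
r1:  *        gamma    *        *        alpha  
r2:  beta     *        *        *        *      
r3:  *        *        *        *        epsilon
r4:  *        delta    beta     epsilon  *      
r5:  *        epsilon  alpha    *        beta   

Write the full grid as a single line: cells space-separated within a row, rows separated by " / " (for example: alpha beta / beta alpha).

Cell (r2,c2): row 2 has {beta}; column 2 has {gamma,delta,epsilon} → alpha.
Cell (r3,c2): row 3 has {epsilon}; column 2 has {alpha,gamma,delta,epsilon} → beta.
Cell (r4,c5): row 4 has {beta,delta,epsilon}; column 5 has {alpha,beta,epsilon} → gamma.
Cell (r2,c5): row 2 has {alpha,beta}; column 5 has {alpha,beta,gamma,epsilon} → delta.
Cell (r4,c1): row 4 has {beta,gamma,delta,epsilon}; column 1 has {beta} → alpha.
Cell (r2,c4): row 2 has {alpha,beta,delta}; column 4 has {epsilon} → gamma.
Cell (r5,c4): row 5 has {alpha,beta,epsilon}; column 4 has {gamma,epsilon} → delta.
Cell (r1,c4): row 1 has {alpha,gamma}; column 4 has {gamma,delta,epsilon} → beta.
Cell (r2,c3): row 2 has {alpha,beta,gamma,delta}; column 3 has {alpha,beta} → epsilon.
Cell (r3,c4): row 3 has {beta,epsilon}; column 4 has {beta,gamma,delta,epsilon} → alpha.
Cell (r5,c1): row 5 has {alpha,beta,delta,epsilon}; column 1 has {alpha,beta} → gamma.
Cell (r1,c3): row 1 has {alpha,beta,gamma}; column 3 has {alpha,beta,epsilon} → delta.
Cell (r3,c1): row 3 has {alpha,beta,epsilon}; column 1 has {alpha,beta,gamma} → delta.
Cell (r3,c3): row 3 has {alpha,beta,delta,epsilon}; column 3 has {alpha,beta,delta,epsilon} → gamma.
Cell (r1,c1): row 1 has {alpha,beta,gamma,delta}; column 1 has {alpha,beta,gamma,delta} → epsilon.

epsilon gamma delta beta alpha / beta alpha epsilon gamma delta / delta beta gamma alpha epsilon / alpha delta beta epsilon gamma / gamma epsilon alpha delta beta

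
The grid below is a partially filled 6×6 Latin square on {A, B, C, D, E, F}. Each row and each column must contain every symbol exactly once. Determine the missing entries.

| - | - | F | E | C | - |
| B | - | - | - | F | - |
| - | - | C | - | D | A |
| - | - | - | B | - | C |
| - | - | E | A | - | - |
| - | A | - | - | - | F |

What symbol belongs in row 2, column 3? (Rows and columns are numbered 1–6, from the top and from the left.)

A

(r3,c4): row 3 has {A,C,D}; column 4 has {A,B,E}, so it must be F.
(r5,c5): row 5 has {A,E}; column 5 has {C,D,F}, so it must be B.
(r5,c6): row 5 has {A,B,E}; column 6 has {A,C,F}, so it must be D.
(r6,c5): row 6 has {A,F}; column 5 has {B,C,D,F}, so it must be E.
(r1,c6): row 1 has {C,E,F}; column 6 has {A,C,D,F}, so it must be B.
(r2,c6): row 2 has {B,F}; column 6 has {A,B,C,D,F}, so it must be E.
(r3,c1): row 3 has {A,C,D,F}; column 1 has {B}, so it must be E.
(r3,c2): row 3 has {A,C,D,E,F}; column 2 has {A}, so it must be B.
(r4,c5): row 4 has {B,C}; column 5 has {B,C,D,E,F}, so it must be A.
(r1,c2): row 1 has {B,C,E,F}; column 2 has {A,B}, so it must be D.
(r2,c2): row 2 has {B,E,F}; column 2 has {A,B,D}, so it must be C.
(r2,c4): row 2 has {B,C,E,F}; column 4 has {A,B,E,F}, so it must be D.
(r4,c3): row 4 has {A,B,C}; column 3 has {C,E,F}, so it must be D.
(r5,c2): row 5 has {A,B,D,E}; column 2 has {A,B,C,D}, so it must be F.
(r6,c3): row 6 has {A,E,F}; column 3 has {C,D,E,F}, so it must be B.
(r6,c4): row 6 has {A,B,E,F}; column 4 has {A,B,D,E,F}, so it must be C.
(r1,c1): row 1 has {B,C,D,E,F}; column 1 has {B,E}, so it must be A.
(r2,c3): row 2 has {B,C,D,E,F}; column 3 has {B,C,D,E,F}, so it must be A.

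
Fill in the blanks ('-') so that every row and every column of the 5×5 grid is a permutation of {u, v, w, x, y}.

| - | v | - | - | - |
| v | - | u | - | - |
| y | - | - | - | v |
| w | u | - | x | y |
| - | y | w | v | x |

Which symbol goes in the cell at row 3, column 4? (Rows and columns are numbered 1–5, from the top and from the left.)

u

(r2,c5): row 2 has {u,v}; column 5 has {v,x,y}, so it must be w.
(r3,c3): row 3 has {v,y}; column 3 has {u,w}, so it must be x.
(r4,c3): row 4 has {u,w,x,y}; column 3 has {u,w,x}, so it must be v.
(r5,c1): row 5 has {v,w,x,y}; column 1 has {v,w,y}, so it must be u.
(r1,c1): row 1 has {v}; column 1 has {u,v,w,y}, so it must be x.
(r1,c3): row 1 has {v,x}; column 3 has {u,v,w,x}, so it must be y.
(r1,c5): row 1 has {v,x,y}; column 5 has {v,w,x,y}, so it must be u.
(r2,c2): row 2 has {u,v,w}; column 2 has {u,v,y}, so it must be x.
(r2,c4): row 2 has {u,v,w,x}; column 4 has {v,x}, so it must be y.
(r3,c2): row 3 has {v,x,y}; column 2 has {u,v,x,y}, so it must be w.
(r3,c4): row 3 has {v,w,x,y}; column 4 has {v,x,y}, so it must be u.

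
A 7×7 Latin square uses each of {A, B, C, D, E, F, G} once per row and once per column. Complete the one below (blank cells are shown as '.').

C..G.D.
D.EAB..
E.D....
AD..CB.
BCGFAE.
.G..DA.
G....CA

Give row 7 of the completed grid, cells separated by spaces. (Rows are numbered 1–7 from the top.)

G E B D F C A

Cell (r2,c2): row 2 has {A,B,D,E}; column 2 has {C,D,G} → F.
Cell (r2,c6): row 2 has {A,B,D,E,F}; column 6 has {A,B,C,D,E} → G.
Cell (r2,c7): row 2 has {A,B,D,E,F,G}; column 7 has {A} → C.
Cell (r3,c6): row 3 has {D,E}; column 6 has {A,B,C,D,E,G} → F.
Cell (r4,c3): row 4 has {A,B,C,D}; column 3 has {D,E,G} → F.
Cell (r4,c4): row 4 has {A,B,C,D,F}; column 4 has {A,F,G} → E.
Cell (r4,c7): row 4 has {A,B,C,D,E,F}; column 7 has {A,C} → G.
Cell (r5,c7): row 5 has {A,B,C,E,F,G}; column 7 has {A,C,G} → D.
Cell (r6,c1): row 6 has {A,D,G}; column 1 has {A,B,C,D,E,G} → F.
Cell (r7,c3): row 7 has {A,C,G}; column 3 has {D,E,F,G} → B.
Cell (r7,c4): row 7 has {A,B,C,G}; column 4 has {A,E,F,G} → D.
Cell (r1,c3): row 1 has {C,D,G}; column 3 has {B,D,E,F,G} → A.
Cell (r3,c5): row 3 has {D,E,F}; column 5 has {A,B,C,D} → G.
Cell (r3,c7): row 3 has {D,E,F,G}; column 7 has {A,C,D,G} → B.
Cell (r6,c3): row 6 has {A,D,F,G}; column 3 has {A,B,D,E,F,G} → C.
Cell (r6,c4): row 6 has {A,C,D,F,G}; column 4 has {A,D,E,F,G} → B.
Cell (r6,c7): row 6 has {A,B,C,D,F,G}; column 7 has {A,B,C,D,G} → E.
Cell (r7,c2): row 7 has {A,B,C,D,G}; column 2 has {C,D,F,G} → E.
Cell (r7,c5): row 7 has {A,B,C,D,E,G}; column 5 has {A,B,C,D,G} → F.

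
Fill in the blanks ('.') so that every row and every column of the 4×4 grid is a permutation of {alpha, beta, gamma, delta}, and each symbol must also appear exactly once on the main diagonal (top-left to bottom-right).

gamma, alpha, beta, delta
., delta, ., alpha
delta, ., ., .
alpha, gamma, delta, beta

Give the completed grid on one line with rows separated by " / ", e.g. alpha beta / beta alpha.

(r2,c1) = beta
(r2,c3) = gamma
(r3,c2) = beta
(r3,c3) = alpha
(r3,c4) = gamma

gamma alpha beta delta / beta delta gamma alpha / delta beta alpha gamma / alpha gamma delta beta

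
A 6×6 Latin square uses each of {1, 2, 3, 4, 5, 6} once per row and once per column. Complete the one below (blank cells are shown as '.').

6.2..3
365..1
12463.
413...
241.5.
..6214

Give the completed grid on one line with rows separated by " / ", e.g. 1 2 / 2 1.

(r1,c2) = 5
(r1,c5) = 4
(r2,c4) = 4
(r2,c5) = 2
(r3,c6) = 5
(r4,c4) = 5
(r4,c5) = 6
(r4,c6) = 2
(r5,c4) = 3
(r5,c6) = 6
(r6,c1) = 5
(r6,c2) = 3
(r1,c4) = 1

6 5 2 1 4 3 / 3 6 5 4 2 1 / 1 2 4 6 3 5 / 4 1 3 5 6 2 / 2 4 1 3 5 6 / 5 3 6 2 1 4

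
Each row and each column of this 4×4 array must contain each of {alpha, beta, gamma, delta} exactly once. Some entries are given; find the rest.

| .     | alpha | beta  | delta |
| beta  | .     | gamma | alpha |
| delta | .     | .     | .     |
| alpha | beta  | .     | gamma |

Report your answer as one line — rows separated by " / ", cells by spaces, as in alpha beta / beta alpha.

gamma alpha beta delta / beta delta gamma alpha / delta gamma alpha beta / alpha beta delta gamma

At row 1, column 1: row 1 has {alpha,beta,delta}; column 1 has {alpha,beta,delta}; that leaves gamma.
At row 2, column 2: row 2 has {alpha,beta,gamma}; column 2 has {alpha,beta}; that leaves delta.
At row 3, column 2: row 3 has {delta}; column 2 has {alpha,beta,delta}; that leaves gamma.
At row 3, column 3: row 3 has {gamma,delta}; column 3 has {beta,gamma}; that leaves alpha.
At row 3, column 4: row 3 has {alpha,gamma,delta}; column 4 has {alpha,gamma,delta}; that leaves beta.
At row 4, column 3: row 4 has {alpha,beta,gamma}; column 3 has {alpha,beta,gamma}; that leaves delta.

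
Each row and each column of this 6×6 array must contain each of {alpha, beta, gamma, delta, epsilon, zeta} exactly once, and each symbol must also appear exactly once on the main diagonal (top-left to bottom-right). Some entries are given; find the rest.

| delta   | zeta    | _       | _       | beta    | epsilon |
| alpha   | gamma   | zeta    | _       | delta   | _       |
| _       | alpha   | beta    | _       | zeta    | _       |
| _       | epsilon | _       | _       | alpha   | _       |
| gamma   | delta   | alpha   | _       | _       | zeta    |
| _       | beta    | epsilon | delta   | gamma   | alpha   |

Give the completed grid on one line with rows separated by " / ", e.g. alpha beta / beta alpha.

delta zeta gamma alpha beta epsilon / alpha gamma zeta epsilon delta beta / epsilon alpha beta gamma zeta delta / beta epsilon delta zeta alpha gamma / gamma delta alpha beta epsilon zeta / zeta beta epsilon delta gamma alpha

Cell (r1,c3): row 1 has {beta,delta,epsilon,zeta}; column 3 has {alpha,beta,epsilon,zeta} → gamma.
Cell (r1,c4): row 1 has {beta,gamma,delta,epsilon,zeta}; column 4 has {delta} → alpha.
Cell (r2,c6): row 2 has {alpha,gamma,delta,zeta}; column 6 has {alpha,epsilon,zeta} → beta.
Cell (r3,c1): row 3 has {alpha,beta,zeta}; column 1 has {alpha,gamma,delta} → epsilon.
Cell (r3,c4): row 3 has {alpha,beta,epsilon,zeta}; column 4 has {alpha,delta} → gamma.
Cell (r3,c6): row 3 has {alpha,beta,gamma,epsilon,zeta}; column 6 has {alpha,beta,epsilon,zeta} → delta.
Cell (r4,c3): row 4 has {alpha,epsilon}; column 3 has {alpha,beta,gamma,epsilon,zeta} → delta.
Cell (r4,c4): row 4 has {alpha,delta,epsilon}; column 4 has {alpha,gamma,delta}; the diagonal has {alpha,beta,gamma,delta} → zeta.
Cell (r4,c6): row 4 has {alpha,delta,epsilon,zeta}; column 6 has {alpha,beta,delta,epsilon,zeta} → gamma.
Cell (r5,c5): row 5 has {alpha,gamma,delta,zeta}; column 5 has {alpha,beta,gamma,delta,zeta}; the diagonal has {alpha,beta,gamma,delta,zeta} → epsilon.
Cell (r6,c1): row 6 has {alpha,beta,gamma,delta,epsilon}; column 1 has {alpha,gamma,delta,epsilon} → zeta.
Cell (r2,c4): row 2 has {alpha,beta,gamma,delta,zeta}; column 4 has {alpha,gamma,delta,zeta} → epsilon.
Cell (r4,c1): row 4 has {alpha,gamma,delta,epsilon,zeta}; column 1 has {alpha,gamma,delta,epsilon,zeta} → beta.
Cell (r5,c4): row 5 has {alpha,gamma,delta,epsilon,zeta}; column 4 has {alpha,gamma,delta,epsilon,zeta} → beta.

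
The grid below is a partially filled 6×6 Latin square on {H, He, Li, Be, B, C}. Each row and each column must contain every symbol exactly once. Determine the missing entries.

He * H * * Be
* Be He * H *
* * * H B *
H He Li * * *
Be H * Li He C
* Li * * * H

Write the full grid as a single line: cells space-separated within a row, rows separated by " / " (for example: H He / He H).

(r3,c2): row 3 has {H,B}; column 2 has {H,He,Li,Be}, so it must be C.
(r3,c3): row 3 has {H,B,C}; column 3 has {H,He,Li}, so it must be Be.
(r4,c6): row 4 has {H,He,Li}; column 6 has {H,Be,C}, so it must be B.
(r5,c3): row 5 has {H,He,Li,Be,C}; column 3 has {H,He,Li,Be}, so it must be B.
(r6,c3): row 6 has {H,Li}; column 3 has {H,He,Li,Be,B}, so it must be C.
(r6,c5): row 6 has {H,Li,C}; column 5 has {H,He,B}, so it must be Be.
(r1,c2): row 1 has {H,He,Be}; column 2 has {H,He,Li,Be,C}, so it must be B.
(r1,c4): row 1 has {H,He,Be,B}; column 4 has {H,Li}, so it must be C.
(r1,c5): row 1 has {H,He,Be,B,C}; column 5 has {H,He,Be,B}, so it must be Li.
(r2,c4): row 2 has {H,He,Be}; column 4 has {H,Li,C}, so it must be B.
(r2,c6): row 2 has {H,He,Be,B}; column 6 has {H,Be,B,C}, so it must be Li.
(r3,c1): row 3 has {H,Be,B,C}; column 1 has {H,He,Be}, so it must be Li.
(r3,c6): row 3 has {H,Li,Be,B,C}; column 6 has {H,Li,Be,B,C}, so it must be He.
(r4,c4): row 4 has {H,He,Li,B}; column 4 has {H,Li,B,C}, so it must be Be.
(r4,c5): row 4 has {H,He,Li,Be,B}; column 5 has {H,He,Li,Be,B}, so it must be C.
(r6,c1): row 6 has {H,Li,Be,C}; column 1 has {H,He,Li,Be}, so it must be B.
(r6,c4): row 6 has {H,Li,Be,B,C}; column 4 has {H,Li,Be,B,C}, so it must be He.
(r2,c1): row 2 has {H,He,Li,Be,B}; column 1 has {H,He,Li,Be,B}, so it must be C.

He B H C Li Be / C Be He B H Li / Li C Be H B He / H He Li Be C B / Be H B Li He C / B Li C He Be H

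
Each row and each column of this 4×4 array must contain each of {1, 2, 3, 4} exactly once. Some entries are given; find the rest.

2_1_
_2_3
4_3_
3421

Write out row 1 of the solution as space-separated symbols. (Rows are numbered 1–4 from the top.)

2 3 1 4

row 1 has {1,2}; column 2 has {2,4} — only 3 is left for (r1,c2).
row 1 has {1,2,3}; column 4 has {1,3} — only 4 is left for (r1,c4).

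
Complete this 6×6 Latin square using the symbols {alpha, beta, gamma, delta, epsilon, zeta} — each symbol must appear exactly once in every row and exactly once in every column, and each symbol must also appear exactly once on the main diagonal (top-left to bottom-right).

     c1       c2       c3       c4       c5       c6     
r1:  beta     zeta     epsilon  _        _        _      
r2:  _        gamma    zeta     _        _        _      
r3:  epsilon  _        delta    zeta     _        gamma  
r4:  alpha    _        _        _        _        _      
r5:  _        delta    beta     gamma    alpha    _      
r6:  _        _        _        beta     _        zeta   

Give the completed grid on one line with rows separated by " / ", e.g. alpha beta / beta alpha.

row 2 has {gamma,zeta}; column 1 has {alpha,beta,epsilon} — only delta is left for (r2,c1).
row 3 has {gamma,delta,epsilon,zeta}; column 5 has {alpha} — only beta is left for (r3,c5).
row 4 has {alpha}; column 3 has {beta,delta,epsilon,zeta} — only gamma is left for (r4,c3).
row 4 has {alpha,gamma}; column 4 has {beta,gamma,zeta}; the diagonal has {alpha,beta,gamma,delta,zeta} — only epsilon is left for (r4,c4).
row 5 has {alpha,beta,gamma,delta}; column 1 has {alpha,beta,delta,epsilon} — only zeta is left for (r5,c1).
row 5 has {alpha,beta,gamma,delta,zeta}; column 6 has {gamma,zeta} — only epsilon is left for (r5,c6).
row 6 has {beta,zeta}; column 1 has {alpha,beta,delta,epsilon,zeta} — only gamma is left for (r6,c1).
row 6 has {beta,gamma,zeta}; column 3 has {beta,gamma,delta,epsilon,zeta} — only alpha is left for (r6,c3).
row 2 has {gamma,delta,zeta}; column 4 has {beta,gamma,epsilon,zeta} — only alpha is left for (r2,c4).
row 2 has {alpha,gamma,delta,zeta}; column 5 has {alpha,beta} — only epsilon is left for (r2,c5).
row 2 has {alpha,gamma,delta,epsilon,zeta}; column 6 has {gamma,epsilon,zeta} — only beta is left for (r2,c6).
row 3 has {beta,gamma,delta,epsilon,zeta}; column 2 has {gamma,delta,zeta} — only alpha is left for (r3,c2).
row 4 has {alpha,gamma,epsilon}; column 2 has {alpha,gamma,delta,zeta} — only beta is left for (r4,c2).
row 4 has {alpha,beta,gamma,epsilon}; column 6 has {beta,gamma,epsilon,zeta} — only delta is left for (r4,c6).
row 6 has {alpha,beta,gamma,zeta}; column 2 has {alpha,beta,gamma,delta,zeta} — only epsilon is left for (r6,c2).
row 6 has {alpha,beta,gamma,epsilon,zeta}; column 5 has {alpha,beta,epsilon} — only delta is left for (r6,c5).
row 1 has {beta,epsilon,zeta}; column 4 has {alpha,beta,gamma,epsilon,zeta} — only delta is left for (r1,c4).
row 1 has {beta,delta,epsilon,zeta}; column 5 has {alpha,beta,delta,epsilon} — only gamma is left for (r1,c5).
row 1 has {beta,gamma,delta,epsilon,zeta}; column 6 has {beta,gamma,delta,epsilon,zeta} — only alpha is left for (r1,c6).
row 4 has {alpha,beta,gamma,delta,epsilon}; column 5 has {alpha,beta,gamma,delta,epsilon} — only zeta is left for (r4,c5).

beta zeta epsilon delta gamma alpha / delta gamma zeta alpha epsilon beta / epsilon alpha delta zeta beta gamma / alpha beta gamma epsilon zeta delta / zeta delta beta gamma alpha epsilon / gamma epsilon alpha beta delta zeta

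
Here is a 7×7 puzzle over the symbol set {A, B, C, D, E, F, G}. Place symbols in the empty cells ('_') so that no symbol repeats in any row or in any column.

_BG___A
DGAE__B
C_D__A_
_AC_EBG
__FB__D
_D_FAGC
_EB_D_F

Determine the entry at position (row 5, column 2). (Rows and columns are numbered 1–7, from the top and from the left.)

C

row 3 has {A,C,D}; column 2 has {A,B,D,E,G} — only F is left for (r3,c2).
row 3 has {A,C,D,F}; column 4 has {B,E,F} — only G is left for (r3,c4).
row 3 has {A,C,D,F,G}; column 5 has {A,D,E} — only B is left for (r3,c5).
row 3 has {A,B,C,D,F,G}; column 7 has {A,B,C,D,F,G} — only E is left for (r3,c7).
row 4 has {A,B,C,E,G}; column 1 has {C,D} — only F is left for (r4,c1).
row 4 has {A,B,C,E,F,G}; column 4 has {B,E,F,G} — only D is left for (r4,c4).
row 5 has {B,D,F}; column 2 has {A,B,D,E,F,G} — only C is left for (r5,c2).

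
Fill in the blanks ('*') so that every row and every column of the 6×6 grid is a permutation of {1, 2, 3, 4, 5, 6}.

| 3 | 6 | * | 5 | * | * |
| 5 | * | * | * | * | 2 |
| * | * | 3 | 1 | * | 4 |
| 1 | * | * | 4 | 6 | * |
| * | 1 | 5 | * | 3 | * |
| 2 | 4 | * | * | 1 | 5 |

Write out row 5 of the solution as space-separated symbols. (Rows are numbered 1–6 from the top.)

4 1 5 2 3 6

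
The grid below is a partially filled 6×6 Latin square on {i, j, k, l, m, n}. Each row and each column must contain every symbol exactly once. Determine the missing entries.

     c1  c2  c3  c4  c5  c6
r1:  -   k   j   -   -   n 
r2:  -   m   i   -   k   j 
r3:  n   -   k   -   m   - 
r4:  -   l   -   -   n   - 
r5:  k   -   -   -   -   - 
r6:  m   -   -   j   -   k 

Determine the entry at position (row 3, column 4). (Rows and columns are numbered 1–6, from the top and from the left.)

(r2,c1) = l
(r2,c4) = n
(r4,c3) = m
(r4,c6) = i
(r1,c1) = i
(r1,c5) = l
(r3,c6) = l
(r4,c1) = j
(r4,c4) = k
(r5,c6) = m
(r6,c5) = i
(r1,c4) = m
(r3,c4) = i

i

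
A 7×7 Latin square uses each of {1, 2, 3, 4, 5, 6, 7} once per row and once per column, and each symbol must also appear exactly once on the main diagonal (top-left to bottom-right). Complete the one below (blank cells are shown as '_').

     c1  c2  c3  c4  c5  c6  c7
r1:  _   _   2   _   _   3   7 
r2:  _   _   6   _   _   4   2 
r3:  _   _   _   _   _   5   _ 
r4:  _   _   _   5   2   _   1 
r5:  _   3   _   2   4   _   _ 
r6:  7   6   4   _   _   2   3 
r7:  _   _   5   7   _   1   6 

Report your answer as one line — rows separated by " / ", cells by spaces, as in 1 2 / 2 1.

1 5 2 4 6 3 7 / 5 7 6 3 1 4 2 / 2 1 3 6 7 5 4 / 3 4 7 5 2 6 1 / 6 3 1 2 4 7 5 / 7 6 4 1 5 2 3 / 4 2 5 7 3 1 6

At row 1, column 1: row 1 has {2,3,7}; column 1 has {7}; the diagonal has {2,4,5,6}; that leaves 1.
At row 2, column 2: row 2 has {2,4,6}; column 2 has {3,6}; the diagonal has {1,2,4,5,6}; that leaves 7.
At row 3, column 3: row 3 has {5}; column 3 has {2,4,5,6}; the diagonal has {1,2,4,5,6,7}; that leaves 3.
At row 3, column 7: row 3 has {3,5}; column 7 has {1,2,3,6,7}; that leaves 4.
At row 4, column 2: row 4 has {1,2,5}; column 2 has {3,6,7}; that leaves 4.
At row 4, column 3: row 4 has {1,2,4,5}; column 3 has {2,3,4,5,6}; that leaves 7.
At row 4, column 6: row 4 has {1,2,4,5,7}; column 6 has {1,2,3,4,5}; that leaves 6.
At row 5, column 3: row 5 has {2,3,4}; column 3 has {2,3,4,5,6,7}; that leaves 1.
At row 5, column 6: row 5 has {1,2,3,4}; column 6 has {1,2,3,4,5,6}; that leaves 7.
At row 5, column 7: row 5 has {1,2,3,4,7}; column 7 has {1,2,3,4,6,7}; that leaves 5.
At row 6, column 4: row 6 has {2,3,4,6,7}; column 4 has {2,5,7}; that leaves 1.
At row 6, column 5: row 6 has {1,2,3,4,6,7}; column 5 has {2,4}; that leaves 5.
At row 7, column 2: row 7 has {1,5,6,7}; column 2 has {3,4,6,7}; that leaves 2.
At row 7, column 5: row 7 has {1,2,5,6,7}; column 5 has {2,4,5}; that leaves 3.
At row 1, column 2: row 1 has {1,2,3,7}; column 2 has {2,3,4,6,7}; that leaves 5.
At row 1, column 5: row 1 has {1,2,3,5,7}; column 5 has {2,3,4,5}; that leaves 6.
At row 2, column 4: row 2 has {2,4,6,7}; column 4 has {1,2,5,7}; that leaves 3.
At row 2, column 5: row 2 has {2,3,4,6,7}; column 5 has {2,3,4,5,6}; that leaves 1.
At row 3, column 2: row 3 has {3,4,5}; column 2 has {2,3,4,5,6,7}; that leaves 1.
At row 3, column 4: row 3 has {1,3,4,5}; column 4 has {1,2,3,5,7}; that leaves 6.
At row 3, column 5: row 3 has {1,3,4,5,6}; column 5 has {1,2,3,4,5,6}; that leaves 7.
At row 4, column 1: row 4 has {1,2,4,5,6,7}; column 1 has {1,7}; that leaves 3.
At row 5, column 1: row 5 has {1,2,3,4,5,7}; column 1 has {1,3,7}; that leaves 6.
At row 7, column 1: row 7 has {1,2,3,5,6,7}; column 1 has {1,3,6,7}; that leaves 4.
At row 1, column 4: row 1 has {1,2,3,5,6,7}; column 4 has {1,2,3,5,6,7}; that leaves 4.
At row 2, column 1: row 2 has {1,2,3,4,6,7}; column 1 has {1,3,4,6,7}; that leaves 5.
At row 3, column 1: row 3 has {1,3,4,5,6,7}; column 1 has {1,3,4,5,6,7}; that leaves 2.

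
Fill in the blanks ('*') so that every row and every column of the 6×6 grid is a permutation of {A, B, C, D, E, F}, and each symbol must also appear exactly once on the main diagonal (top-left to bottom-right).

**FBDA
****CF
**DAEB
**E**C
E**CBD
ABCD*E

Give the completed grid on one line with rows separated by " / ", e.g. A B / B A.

C E F B D A / D A B E C F / F C D A E B / B D E F A C / E F A C B D / A B C D F E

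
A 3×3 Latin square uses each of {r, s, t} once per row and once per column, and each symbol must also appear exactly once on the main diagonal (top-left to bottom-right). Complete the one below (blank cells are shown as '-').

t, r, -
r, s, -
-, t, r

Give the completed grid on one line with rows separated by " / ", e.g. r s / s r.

t r s / r s t / s t r

At row 1, column 3: row 1 has {r,t}; column 3 has {r}; that leaves s.
At row 2, column 3: row 2 has {r,s}; column 3 has {r,s}; that leaves t.
At row 3, column 1: row 3 has {r,t}; column 1 has {r,t}; that leaves s.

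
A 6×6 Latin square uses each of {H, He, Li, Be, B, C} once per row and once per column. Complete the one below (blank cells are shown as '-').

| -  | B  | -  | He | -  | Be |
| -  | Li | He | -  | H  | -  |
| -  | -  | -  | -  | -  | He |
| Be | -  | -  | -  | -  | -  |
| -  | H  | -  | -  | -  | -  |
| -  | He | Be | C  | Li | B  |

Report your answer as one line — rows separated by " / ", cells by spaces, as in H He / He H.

(r1,c5): row 1 has {He,Be,B}; column 5 has {H,Li}, so it must be C.
(r2,c6): row 2 has {H,He,Li}; column 6 has {He,Be,B}, so it must be C.
(r4,c2): row 4 has {Be}; column 2 has {H,He,Li,B}, so it must be C.
(r5,c6): row 5 has {H}; column 6 has {He,Be,B,C}, so it must be Li.
(r6,c1): row 6 has {He,Li,Be,B,C}; column 1 has {Be}, so it must be H.
(r1,c1): row 1 has {He,Be,B,C}; column 1 has {H,Be}, so it must be Li.
(r1,c3): row 1 has {He,Li,Be,B,C}; column 3 has {He,Be}, so it must be H.
(r2,c1): row 2 has {H,He,Li,C}; column 1 has {H,Li,Be}, so it must be B.
(r2,c4): row 2 has {H,He,Li,B,C}; column 4 has {He,C}, so it must be Be.
(r3,c1): row 3 has {He}; column 1 has {H,Li,Be,B}, so it must be C.
(r3,c2): row 3 has {He,C}; column 2 has {H,He,Li,B,C}, so it must be Be.
(r3,c5): row 3 has {He,Be,C}; column 5 has {H,Li,C}, so it must be B.
(r4,c5): row 4 has {Be,C}; column 5 has {H,Li,B,C}, so it must be He.
(r4,c6): row 4 has {He,Be,C}; column 6 has {He,Li,Be,B,C}, so it must be H.
(r5,c1): row 5 has {H,Li}; column 1 has {H,Li,Be,B,C}, so it must be He.
(r5,c4): row 5 has {H,He,Li}; column 4 has {He,Be,C}, so it must be B.
(r5,c5): row 5 has {H,He,Li,B}; column 5 has {H,He,Li,B,C}, so it must be Be.
(r3,c3): row 3 has {He,Be,B,C}; column 3 has {H,He,Be}, so it must be Li.
(r3,c4): row 3 has {He,Li,Be,B,C}; column 4 has {He,Be,B,C}, so it must be H.
(r4,c3): row 4 has {H,He,Be,C}; column 3 has {H,He,Li,Be}, so it must be B.
(r4,c4): row 4 has {H,He,Be,B,C}; column 4 has {H,He,Be,B,C}, so it must be Li.
(r5,c3): row 5 has {H,He,Li,Be,B}; column 3 has {H,He,Li,Be,B}, so it must be C.

Li B H He C Be / B Li He Be H C / C Be Li H B He / Be C B Li He H / He H C B Be Li / H He Be C Li B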